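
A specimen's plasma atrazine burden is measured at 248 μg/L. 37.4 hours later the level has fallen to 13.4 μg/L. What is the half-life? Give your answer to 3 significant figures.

8.88 hours

A/A₀ = 13.4/248 ≈ 0.054032.
n = log₂(18.507) ≈ 4.21 half-lives elapsed in 37.4 hours.
t½ = 37.4/4.21 ≈ 8.8835 hours.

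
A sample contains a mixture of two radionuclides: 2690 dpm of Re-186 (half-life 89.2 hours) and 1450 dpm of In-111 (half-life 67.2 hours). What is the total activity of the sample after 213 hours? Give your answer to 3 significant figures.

Re-186: 2690 × (1/2)^(213/89.2) = 2690 × (1/2)^2.3879 ≈ 513.95 dpm.
In-111: 1450 × (1/2)^(213/67.2) = 1450 × (1/2)^3.1696 ≈ 161.14 dpm.
Total = 513.95 + 161.14 ≈ 675.1 dpm.

675 dpm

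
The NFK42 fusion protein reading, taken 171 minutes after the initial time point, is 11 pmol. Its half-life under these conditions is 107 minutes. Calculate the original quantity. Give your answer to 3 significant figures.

Number of half-lives elapsed: n = 171/107 ≈ 1.5981.
A₀ = A × 2^n = 11 × 2^1.5981 = 11 × 3.0275 ≈ 33.303 pmol.

33.3 pmol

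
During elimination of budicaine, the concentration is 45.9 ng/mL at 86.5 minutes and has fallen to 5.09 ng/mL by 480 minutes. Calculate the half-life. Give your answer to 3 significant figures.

124 minutes

Over Δt = 480 − 86.5 = 393.5 minutes, the level fell by a factor of 45.9/5.09 ≈ 9.0177.
n = log₂(9.0177) ≈ 3.1728 half-lives, so t½ = 393.5/3.1728 ≈ 124.02 minutes.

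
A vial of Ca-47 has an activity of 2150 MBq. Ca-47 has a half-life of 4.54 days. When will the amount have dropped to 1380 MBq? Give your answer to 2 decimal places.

Fraction remaining = 1380/2150 ≈ 0.64186.
n = log₂(2150/1380) = ln(1.558)/ln 2 ≈ 0.63967 half-lives.
t = n × t½ = 0.63967 × 4.54 ≈ 2.9041 days.

2.90 days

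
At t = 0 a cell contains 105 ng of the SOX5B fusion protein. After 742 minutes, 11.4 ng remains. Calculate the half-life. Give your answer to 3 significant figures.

232 minutes

A/A₀ = 11.4/105 ≈ 0.10857.
n = log₂(9.2105) ≈ 3.2033 half-lives elapsed in 742 minutes.
t½ = 742/3.2033 ≈ 231.64 minutes.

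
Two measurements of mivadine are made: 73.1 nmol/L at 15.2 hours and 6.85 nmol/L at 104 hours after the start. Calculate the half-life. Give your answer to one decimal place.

26.0 hours

Over Δt = 104 − 15.2 = 88.8 hours, the level fell by a factor of 73.1/6.85 ≈ 10.672.
n = log₂(10.672) ≈ 3.4157 half-lives, so t½ = 88.8/3.4157 ≈ 25.998 hours.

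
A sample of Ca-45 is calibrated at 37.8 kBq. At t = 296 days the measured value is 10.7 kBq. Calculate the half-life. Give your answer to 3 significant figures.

A/A₀ = 10.7/37.8 ≈ 0.28307.
n = log₂(3.5327) ≈ 1.8208 half-lives elapsed in 296 days.
t½ = 296/1.8208 ≈ 162.57 days.

163 days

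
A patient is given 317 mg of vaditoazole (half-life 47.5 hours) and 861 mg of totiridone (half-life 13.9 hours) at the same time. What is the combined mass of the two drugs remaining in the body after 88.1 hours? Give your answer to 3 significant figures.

98.3 mg

vaditoazole: 317 × (1/2)^(88.1/47.5) = 317 × (1/2)^1.8547 ≈ 87.645 mg.
totiridone: 861 × (1/2)^(88.1/13.9) = 861 × (1/2)^6.3381 ≈ 10.642 mg.
Total = 87.645 + 10.642 ≈ 98.287 mg.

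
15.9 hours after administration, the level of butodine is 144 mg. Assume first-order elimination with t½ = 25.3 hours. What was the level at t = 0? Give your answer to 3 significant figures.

Number of half-lives elapsed: n = 15.9/25.3 ≈ 0.62846.
A₀ = A × 2^n = 144 × 2^0.62846 = 144 × 1.5459 ≈ 222.61 mg.

223 mg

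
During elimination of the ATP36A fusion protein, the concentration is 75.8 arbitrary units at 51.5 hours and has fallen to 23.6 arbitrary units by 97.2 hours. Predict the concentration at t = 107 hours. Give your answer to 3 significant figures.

Over Δt = 97.2 − 51.5 = 45.7 hours, the level fell by a factor of 75.8/23.6 ≈ 3.2119.
n = log₂(3.2119) ≈ 1.6834 half-lives, so t½ = 45.7/1.6834 ≈ 27.147 hours.
From t = 97.2 to t = 107: 23.6 × (1/2)^((107−97.2)/27.147) ≈ 18.376 arbitrary units.

18.4 arbitrary units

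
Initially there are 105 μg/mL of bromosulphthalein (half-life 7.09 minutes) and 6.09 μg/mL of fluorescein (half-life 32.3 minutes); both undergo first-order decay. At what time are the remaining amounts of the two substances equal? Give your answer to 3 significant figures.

Set 105·(1/2)^(t/7.09) = 6.09·(1/2)^(t/32.3).
Taking log₂: log₂(105/6.09) = t·(1/7.09 − 1/32.3).
log₂(17.241) = 4.1078; 1/7.09 − 1/32.3 = 0.11008.
t = 4.1078 / 0.11008 ≈ 37.315 minutes.

37.3 minutes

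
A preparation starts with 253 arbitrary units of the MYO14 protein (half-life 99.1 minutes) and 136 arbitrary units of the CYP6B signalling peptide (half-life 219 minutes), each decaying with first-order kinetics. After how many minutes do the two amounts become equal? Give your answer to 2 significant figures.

Set 253·(1/2)^(t/99.1) = 136·(1/2)^(t/219).
Taking log₂: log₂(253/136) = t·(1/99.1 − 1/219).
log₂(1.8603) = 0.89553; 1/99.1 − 1/219 = 0.0055246.
t = 0.89553 / 0.0055246 ≈ 162.1 minutes.

160 minutes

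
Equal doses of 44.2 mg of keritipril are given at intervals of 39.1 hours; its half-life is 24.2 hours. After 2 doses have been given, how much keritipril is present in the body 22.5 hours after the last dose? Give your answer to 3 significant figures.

30.8 mg

The 2 doses were given 61.6, 22.5 hours ago.
Total = 44.2·(1/2)^(61.6/24.2) + 44.2·(1/2)^(22.5/24.2)
      = 7.5712 + 23.203 ≈ 30.774 mg.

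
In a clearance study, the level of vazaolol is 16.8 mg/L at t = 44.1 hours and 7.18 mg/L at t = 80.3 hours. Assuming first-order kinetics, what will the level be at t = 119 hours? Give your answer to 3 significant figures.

2.89 mg/L

Over Δt = 80.3 − 44.1 = 36.2 hours, the level fell by a factor of 16.8/7.18 ≈ 2.3398.
n = log₂(2.3398) ≈ 1.2264 half-lives, so t½ = 36.2/1.2264 ≈ 29.517 hours.
From t = 80.3 to t = 119: 7.18 × (1/2)^((119−80.3)/29.517) ≈ 2.8936 mg/L.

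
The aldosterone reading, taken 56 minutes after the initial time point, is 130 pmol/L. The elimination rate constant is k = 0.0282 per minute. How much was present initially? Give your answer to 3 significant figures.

t½ = ln 2 / k = 0.69315 / 0.0282 ≈ 24.58 minutes.
Number of half-lives elapsed: n = 56/24.58 ≈ 2.2783.
A₀ = A × 2^n = 130 × 2^2.2783 = 130 × 4.8511 ≈ 630.64 pmol/L.

631 pmol/L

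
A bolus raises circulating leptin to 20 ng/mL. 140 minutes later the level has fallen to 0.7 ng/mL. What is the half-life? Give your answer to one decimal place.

28.9 minutes

A/A₀ = 0.7/20 ≈ 0.035.
n = log₂(28.571) ≈ 4.8365 half-lives elapsed in 140 minutes.
t½ = 140/4.8365 ≈ 28.947 minutes.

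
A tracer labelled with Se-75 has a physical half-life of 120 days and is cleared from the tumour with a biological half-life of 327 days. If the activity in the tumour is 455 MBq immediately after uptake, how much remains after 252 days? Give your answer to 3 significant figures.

62.2 MBq

1/t_eff = 1/t_phys + 1/t_biol = 1/120 + 1/327 = 0.011391 per day.
t_eff = 120 × 327 / (120 + 327) ≈ 87.785 days.
Remaining = 455 × (1/2)^(252/87.785) = 455 × (1/2)^2.8706 ≈ 62.21 MBq.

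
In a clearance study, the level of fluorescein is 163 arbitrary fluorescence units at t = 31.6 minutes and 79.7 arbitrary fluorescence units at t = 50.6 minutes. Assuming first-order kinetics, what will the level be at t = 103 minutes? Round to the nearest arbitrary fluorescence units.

11 arbitrary fluorescence units

Over Δt = 50.6 − 31.6 = 19 minutes, the level fell by a factor of 163/79.7 ≈ 2.0452.
n = log₂(2.0452) ≈ 1.0322 half-lives, so t½ = 19/1.0322 ≈ 18.407 minutes.
From t = 50.6 to t = 103: 79.7 × (1/2)^((103−50.6)/18.407) ≈ 11.079 arbitrary fluorescence units.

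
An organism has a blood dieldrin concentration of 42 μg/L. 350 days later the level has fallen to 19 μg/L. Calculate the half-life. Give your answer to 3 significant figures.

306 days

A/A₀ = 19/42 ≈ 0.45238.
n = log₂(2.2105) ≈ 1.1444 half-lives elapsed in 350 days.
t½ = 350/1.1444 ≈ 305.84 days.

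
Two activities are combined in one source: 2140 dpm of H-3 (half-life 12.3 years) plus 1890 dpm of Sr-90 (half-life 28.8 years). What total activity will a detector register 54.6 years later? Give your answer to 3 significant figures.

607 dpm

H-3: 2140 × (1/2)^(54.6/12.3) = 2140 × (1/2)^4.439 ≈ 98.658 dpm.
Sr-90: 1890 × (1/2)^(54.6/28.8) = 1890 × (1/2)^1.8958 ≈ 507.88 dpm.
Total = 98.658 + 507.88 ≈ 606.54 dpm.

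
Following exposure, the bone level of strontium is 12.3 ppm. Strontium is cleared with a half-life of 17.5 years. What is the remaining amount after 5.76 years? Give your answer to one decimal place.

9.8 ppm

Number of half-lives: n = 5.76/17.5 ≈ 0.32914.
Remaining = 12.3 × (1/2)^0.32914 = 12.3 × 0.79601 ≈ 9.7909 ppm.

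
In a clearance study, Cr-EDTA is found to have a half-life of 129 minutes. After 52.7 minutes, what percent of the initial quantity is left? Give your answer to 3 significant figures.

75.3%

n = 52.7/129 ≈ 0.40853 half-lives.
Fraction remaining = (1/2)^0.40853 ≈ 0.75339, i.e. 75.339%.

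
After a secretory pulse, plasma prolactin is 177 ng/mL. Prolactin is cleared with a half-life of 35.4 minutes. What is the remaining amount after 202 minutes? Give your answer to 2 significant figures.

Number of half-lives: n = 202/35.4 ≈ 5.7062.
Remaining = 177 × (1/2)^5.7062 = 177 × 0.019154 ≈ 3.3902 ng/mL.

3.4 ng/mL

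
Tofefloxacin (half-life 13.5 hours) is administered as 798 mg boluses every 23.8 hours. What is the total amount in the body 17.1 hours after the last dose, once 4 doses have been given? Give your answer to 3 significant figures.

The 4 doses were given 88.5, 64.7, 40.9, 17.1 hours ago.
Total = 798·(1/2)^(88.5/13.5) + 798·(1/2)^(64.7/13.5) + 798·(1/2)^(40.9/13.5) + 798·(1/2)^(17.1/13.5)
      = 8.4837 + 28.793 + 97.722 + 331.66 ≈ 466.66 mg.

467 mg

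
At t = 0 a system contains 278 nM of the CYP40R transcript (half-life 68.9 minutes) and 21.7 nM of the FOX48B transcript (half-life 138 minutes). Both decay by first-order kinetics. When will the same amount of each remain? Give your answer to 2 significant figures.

Set 278·(1/2)^(t/68.9) = 21.7·(1/2)^(t/138).
Taking log₂: log₂(278/21.7) = t·(1/68.9 − 1/138).
log₂(12.811) = 3.6793; 1/68.9 − 1/138 = 0.0072674.
t = 3.6793 / 0.0072674 ≈ 506.28 minutes.

510 minutes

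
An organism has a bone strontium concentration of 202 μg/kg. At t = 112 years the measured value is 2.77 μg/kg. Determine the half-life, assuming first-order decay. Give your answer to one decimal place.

18.1 years

A/A₀ = 2.77/202 ≈ 0.013713.
n = log₂(72.924) ≈ 6.1883 half-lives elapsed in 112 years.
t½ = 112/6.1883 ≈ 18.099 years.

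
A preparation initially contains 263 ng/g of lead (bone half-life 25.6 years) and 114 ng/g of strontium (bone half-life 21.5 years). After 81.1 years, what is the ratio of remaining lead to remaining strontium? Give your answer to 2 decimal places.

3.51

lead: 263 × (1/2)^(81.1/25.6) = 263 × (1/2)^3.168 ≈ 29.262 ng/g.
strontium: 114 × (1/2)^(81.1/21.5) = 114 × (1/2)^3.7721 ≈ 8.3443 ng/g.
Ratio ≈ 29.262 / 8.3443 ≈ 3.5068.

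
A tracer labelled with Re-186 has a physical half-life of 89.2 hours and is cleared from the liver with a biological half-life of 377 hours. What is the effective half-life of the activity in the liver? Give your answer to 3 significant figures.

1/t_eff = 1/t_phys + 1/t_biol = 1/89.2 + 1/377 = 0.013863 per hour.
t_eff = 89.2 × 377 / (89.2 + 377) ≈ 72.133 hours.

72.1 hours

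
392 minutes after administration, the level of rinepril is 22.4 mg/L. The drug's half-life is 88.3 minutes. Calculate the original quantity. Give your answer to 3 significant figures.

486 mg/L

Number of half-lives elapsed: n = 392/88.3 ≈ 4.4394.
A₀ = A × 2^n = 22.4 × 2^4.4394 = 22.4 × 21.697 ≈ 486.01 mg/L.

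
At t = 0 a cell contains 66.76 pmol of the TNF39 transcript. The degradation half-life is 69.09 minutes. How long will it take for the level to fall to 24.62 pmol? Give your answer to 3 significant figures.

Fraction remaining = 24.62/66.76 ≈ 0.36878.
n = log₂(66.76/24.62) = ln(2.7116)/ln 2 ≈ 1.4392 half-lives.
t = n × t½ = 1.4392 × 69.09 ≈ 99.431 minutes.

99.4 minutes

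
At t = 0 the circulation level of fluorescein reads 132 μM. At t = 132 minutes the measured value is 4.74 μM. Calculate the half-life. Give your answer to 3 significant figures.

A/A₀ = 4.74/132 ≈ 0.035909.
n = log₂(27.848) ≈ 4.7995 half-lives elapsed in 132 minutes.
t½ = 132/4.7995 ≈ 27.503 minutes.

27.5 minutes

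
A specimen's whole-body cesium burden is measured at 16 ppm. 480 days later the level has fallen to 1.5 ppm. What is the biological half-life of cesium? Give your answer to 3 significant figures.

A/A₀ = 1.5/16 ≈ 0.09375.
n = log₂(10.667) ≈ 3.415 half-lives elapsed in 480 days.
t½ = 480/3.415 ≈ 140.55 days.

141 days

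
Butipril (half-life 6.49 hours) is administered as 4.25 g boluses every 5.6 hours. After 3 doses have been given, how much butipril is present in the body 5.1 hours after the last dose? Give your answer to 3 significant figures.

4.57 g

The 3 doses were given 16.3, 10.7, 5.1 hours ago.
Total = 4.25·(1/2)^(16.3/6.49) + 4.25·(1/2)^(10.7/6.49) + 4.25·(1/2)^(5.1/6.49)
      = 0.74531 + 1.3555 + 2.4651 ≈ 4.5658 g.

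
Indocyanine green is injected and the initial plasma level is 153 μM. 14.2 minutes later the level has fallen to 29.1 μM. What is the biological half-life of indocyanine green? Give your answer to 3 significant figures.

5.93 minutes

A/A₀ = 29.1/153 ≈ 0.1902.
n = log₂(5.2577) ≈ 2.3944 half-lives elapsed in 14.2 minutes.
t½ = 14.2/2.3944 ≈ 5.9304 minutes.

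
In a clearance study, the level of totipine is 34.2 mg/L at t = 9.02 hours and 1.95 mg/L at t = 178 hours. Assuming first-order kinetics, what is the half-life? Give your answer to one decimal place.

Over Δt = 178 − 9.02 = 168.98 hours, the level fell by a factor of 34.2/1.95 ≈ 17.538.
n = log₂(17.538) ≈ 4.1325 half-lives, so t½ = 168.98/4.1325 ≈ 40.891 hours.

40.9 hours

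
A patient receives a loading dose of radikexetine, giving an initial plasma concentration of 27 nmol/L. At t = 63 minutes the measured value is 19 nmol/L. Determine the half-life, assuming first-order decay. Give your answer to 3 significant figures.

A/A₀ = 19/27 ≈ 0.7037.
n = log₂(1.4211) ≈ 0.50696 half-lives elapsed in 63 minutes.
t½ = 63/0.50696 ≈ 124.27 minutes.

124 minutes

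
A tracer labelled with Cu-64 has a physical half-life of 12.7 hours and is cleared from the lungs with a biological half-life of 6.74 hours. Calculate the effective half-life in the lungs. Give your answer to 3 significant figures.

4.40 hours

1/t_eff = 1/t_phys + 1/t_biol = 1/12.7 + 1/6.74 = 0.22711 per hour.
t_eff = 12.7 × 6.74 / (12.7 + 6.74) ≈ 4.4032 hours.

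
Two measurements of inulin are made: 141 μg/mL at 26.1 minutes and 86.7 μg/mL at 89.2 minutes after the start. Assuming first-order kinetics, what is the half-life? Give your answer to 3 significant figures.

Over Δt = 89.2 − 26.1 = 63.1 minutes, the level fell by a factor of 141/86.7 ≈ 1.6263.
n = log₂(1.6263) ≈ 0.70159 half-lives, so t½ = 63.1/0.70159 ≈ 89.938 minutes.

89.9 minutes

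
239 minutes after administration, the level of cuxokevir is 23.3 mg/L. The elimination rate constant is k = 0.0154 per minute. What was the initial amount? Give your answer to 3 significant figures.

t½ = ln 2 / k = 0.69315 / 0.0154 ≈ 45.01 minutes.
Number of half-lives elapsed: n = 239/45.01 ≈ 5.31.
A₀ = A × 2^n = 23.3 × 2^5.31 = 23.3 × 39.67 ≈ 924.32 mg/L.

924 mg/L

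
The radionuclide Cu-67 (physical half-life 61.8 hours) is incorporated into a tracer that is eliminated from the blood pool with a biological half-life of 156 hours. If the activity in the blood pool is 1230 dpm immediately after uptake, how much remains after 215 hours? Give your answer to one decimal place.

1/t_eff = 1/t_phys + 1/t_biol = 1/61.8 + 1/156 = 0.022591 per hour.
t_eff = 61.8 × 156 / (61.8 + 156) ≈ 44.264 hours.
Remaining = 1230 × (1/2)^(215/44.264) = 1230 × (1/2)^4.8572 ≈ 42.438 dpm.

42.4 dpm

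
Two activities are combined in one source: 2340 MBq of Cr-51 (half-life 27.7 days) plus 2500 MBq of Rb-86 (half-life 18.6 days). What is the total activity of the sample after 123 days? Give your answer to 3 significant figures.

133 MBq

Cr-51: 2340 × (1/2)^(123/27.7) = 2340 × (1/2)^4.4404 ≈ 107.77 MBq.
Rb-86: 2500 × (1/2)^(123/18.6) = 2500 × (1/2)^6.6129 ≈ 25.542 MBq.
Total = 107.77 + 25.542 ≈ 133.32 MBq.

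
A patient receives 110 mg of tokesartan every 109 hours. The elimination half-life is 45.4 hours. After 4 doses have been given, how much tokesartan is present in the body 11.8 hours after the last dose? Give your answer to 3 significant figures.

113 mg

The 4 doses were given 338.8, 229.8, 120.8, 11.8 hours ago.
Total = 110·(1/2)^(338.8/45.4) + 110·(1/2)^(229.8/45.4) + 110·(1/2)^(120.8/45.4) + 110·(1/2)^(11.8/45.4)
      = 0.62365 + 3.2936 + 17.395 + 91.865 ≈ 113.18 mg.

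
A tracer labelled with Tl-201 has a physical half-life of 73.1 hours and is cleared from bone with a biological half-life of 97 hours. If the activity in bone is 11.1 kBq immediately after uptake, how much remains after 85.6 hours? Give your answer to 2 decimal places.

2.67 kBq

1/t_eff = 1/t_phys + 1/t_biol = 1/73.1 + 1/97 = 0.023989 per hour.
t_eff = 73.1 × 97 / (73.1 + 97) ≈ 41.685 hours.
Remaining = 11.1 × (1/2)^(85.6/41.685) = 11.1 × (1/2)^2.0535 ≈ 2.674 kBq.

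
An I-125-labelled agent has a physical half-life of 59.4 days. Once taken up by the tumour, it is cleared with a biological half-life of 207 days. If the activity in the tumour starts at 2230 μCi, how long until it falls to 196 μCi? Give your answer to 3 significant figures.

162 days

1/t_eff = 1/t_phys + 1/t_biol = 1/59.4 + 1/207 = 0.021666 per day.
t_eff = 59.4 × 207 / (59.4 + 207) ≈ 46.155 days.
n = log₂(2230/196) ≈ 3.5081; t = 3.5081 × 46.155 ≈ 161.92 days.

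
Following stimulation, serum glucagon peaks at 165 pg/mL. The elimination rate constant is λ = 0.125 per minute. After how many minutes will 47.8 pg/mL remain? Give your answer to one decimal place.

9.9 minutes

t½ = ln 2 / λ = 0.69315 / 0.125 ≈ 5.5452 minutes.
Fraction remaining = 47.8/165 ≈ 0.2897.
n = log₂(165/47.8) = ln(3.4519)/ln 2 ≈ 1.7874 half-lives.
t = n × t½ = 1.7874 × 5.5452 ≈ 9.9114 minutes.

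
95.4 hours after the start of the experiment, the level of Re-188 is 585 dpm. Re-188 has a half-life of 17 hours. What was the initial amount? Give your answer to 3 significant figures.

28600 dpm

Number of half-lives elapsed: n = 95.4/17 ≈ 5.6118.
A₀ = A × 2^n = 585 × 2^5.6118 = 585 × 48.9 ≈ 28607 dpm.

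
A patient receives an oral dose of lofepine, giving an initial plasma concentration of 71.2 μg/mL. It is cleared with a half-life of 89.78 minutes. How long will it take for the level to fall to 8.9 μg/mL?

8.9/71.2 = 1/8, so 3 half-lives have elapsed.
t = 3 × 89.78 = 269.34 minutes.

269.34 minutes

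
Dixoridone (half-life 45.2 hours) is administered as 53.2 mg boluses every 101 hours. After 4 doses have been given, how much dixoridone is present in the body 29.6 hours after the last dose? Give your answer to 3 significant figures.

The 4 doses were given 332.6, 231.6, 130.6, 29.6 hours ago.
Total = 53.2·(1/2)^(332.6/45.2) + 53.2·(1/2)^(231.6/45.2) + 53.2·(1/2)^(130.6/45.2) + 53.2·(1/2)^(29.6/45.2)
      = 0.3242 + 1.5257 + 7.18 + 33.789 ≈ 42.819 mg.

42.8 mg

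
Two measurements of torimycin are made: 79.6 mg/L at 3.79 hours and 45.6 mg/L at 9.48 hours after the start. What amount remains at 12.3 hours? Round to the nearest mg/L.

35 mg/L

Over Δt = 9.48 − 3.79 = 5.69 hours, the level fell by a factor of 79.6/45.6 ≈ 1.7456.
n = log₂(1.7456) ≈ 0.80373 half-lives, so t½ = 5.69/0.80373 ≈ 7.0795 hours.
From t = 9.48 to t = 12.3: 45.6 × (1/2)^((12.3−9.48)/7.0795) ≈ 34.598 mg/L.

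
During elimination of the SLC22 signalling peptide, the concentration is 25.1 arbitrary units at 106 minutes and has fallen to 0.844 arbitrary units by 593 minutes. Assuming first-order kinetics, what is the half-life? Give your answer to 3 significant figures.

99.5 minutes

Over Δt = 593 − 106 = 487 minutes, the level fell by a factor of 25.1/0.844 ≈ 29.739.
n = log₂(29.739) ≈ 4.8943 half-lives, so t½ = 487/4.8943 ≈ 99.503 minutes.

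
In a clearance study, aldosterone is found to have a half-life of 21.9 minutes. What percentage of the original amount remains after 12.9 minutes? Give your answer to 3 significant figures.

n = 12.9/21.9 ≈ 0.58904 half-lives.
Fraction remaining = (1/2)^0.58904 ≈ 0.66478, i.e. 66.478%.

66.5%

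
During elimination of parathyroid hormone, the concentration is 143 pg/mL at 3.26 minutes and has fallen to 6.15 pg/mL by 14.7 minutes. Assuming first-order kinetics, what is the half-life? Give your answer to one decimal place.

2.5 minutes

Over Δt = 14.7 − 3.26 = 11.44 minutes, the level fell by a factor of 143/6.15 ≈ 23.252.
n = log₂(23.252) ≈ 4.5393 half-lives, so t½ = 11.44/4.5393 ≈ 2.5202 minutes.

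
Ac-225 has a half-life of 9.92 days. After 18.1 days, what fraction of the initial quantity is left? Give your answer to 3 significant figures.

0.282

n = 18.1/9.92 ≈ 1.8246 half-lives.
Fraction remaining = (1/2)^1.8246 ≈ 0.28232.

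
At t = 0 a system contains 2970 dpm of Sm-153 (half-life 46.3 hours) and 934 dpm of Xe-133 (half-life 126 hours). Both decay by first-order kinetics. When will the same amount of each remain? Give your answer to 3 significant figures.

Set 2970·(1/2)^(t/46.3) = 934·(1/2)^(t/126).
Taking log₂: log₂(2970/934) = t·(1/46.3 − 1/126).
log₂(3.1799) = 1.669; 1/46.3 − 1/126 = 0.013662.
t = 1.669 / 0.013662 ≈ 122.16 hours.

122 hours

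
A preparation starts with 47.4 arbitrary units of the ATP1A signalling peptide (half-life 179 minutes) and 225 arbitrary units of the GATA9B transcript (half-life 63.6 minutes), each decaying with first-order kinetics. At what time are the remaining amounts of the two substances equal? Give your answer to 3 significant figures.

222 minutes

Set 47.4·(1/2)^(t/179) = 225·(1/2)^(t/63.6).
Taking log₂: log₂(47.4/225) = t·(1/179 − 1/63.6).
log₂(0.21067) = -2.247; 1/179 − 1/63.6 = -0.010137.
t = -2.247 / -0.010137 ≈ 221.67 minutes.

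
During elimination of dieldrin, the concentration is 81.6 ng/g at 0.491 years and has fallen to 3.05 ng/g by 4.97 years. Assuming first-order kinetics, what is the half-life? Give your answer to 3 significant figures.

0.945 years

Over Δt = 4.97 − 0.491 = 4.479 years, the level fell by a factor of 81.6/3.05 ≈ 26.754.
n = log₂(26.754) ≈ 4.7417 half-lives, so t½ = 4.479/4.7417 ≈ 0.9446 years.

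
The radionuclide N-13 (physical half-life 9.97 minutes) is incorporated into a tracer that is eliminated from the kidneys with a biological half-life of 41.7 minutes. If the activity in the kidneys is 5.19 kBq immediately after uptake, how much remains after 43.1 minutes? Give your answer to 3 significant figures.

0.127 kBq

1/t_eff = 1/t_phys + 1/t_biol = 1/9.97 + 1/41.7 = 0.12428 per minute.
t_eff = 9.97 × 41.7 / (9.97 + 41.7) ≈ 8.0462 minutes.
Remaining = 5.19 × (1/2)^(43.1/8.0462) = 5.19 × (1/2)^5.3565 ≈ 0.12667 kBq.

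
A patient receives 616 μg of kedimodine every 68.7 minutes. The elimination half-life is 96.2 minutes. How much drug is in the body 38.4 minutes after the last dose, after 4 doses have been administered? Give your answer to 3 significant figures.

The 4 doses were given 244.5, 175.8, 107.1, 38.4 minutes ago.
Total = 616·(1/2)^(244.5/96.2) + 616·(1/2)^(175.8/96.2) + 616·(1/2)^(107.1/96.2) + 616·(1/2)^(38.4/96.2)
      = 105.8 + 173.57 + 284.74 + 467.11 ≈ 1031.2 μg.

1030 μg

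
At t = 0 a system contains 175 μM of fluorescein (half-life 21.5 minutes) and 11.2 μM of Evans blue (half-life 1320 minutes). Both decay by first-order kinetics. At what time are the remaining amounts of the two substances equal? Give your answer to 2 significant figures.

87 minutes

Set 175·(1/2)^(t/21.5) = 11.2·(1/2)^(t/1320).
Taking log₂: log₂(175/11.2) = t·(1/21.5 − 1/1320).
log₂(15.625) = 3.9658; 1/21.5 − 1/1320 = 0.045754.
t = 3.9658 / 0.045754 ≈ 86.676 minutes.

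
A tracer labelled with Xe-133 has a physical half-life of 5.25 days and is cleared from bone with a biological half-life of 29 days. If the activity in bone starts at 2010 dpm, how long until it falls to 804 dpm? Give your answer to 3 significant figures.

1/t_eff = 1/t_phys + 1/t_biol = 1/5.25 + 1/29 = 0.22496 per day.
t_eff = 5.25 × 29 / (5.25 + 29) ≈ 4.4453 days.
n = log₂(2010/804) ≈ 1.3219; t = 1.3219 × 4.4453 ≈ 5.8763 days.

5.88 days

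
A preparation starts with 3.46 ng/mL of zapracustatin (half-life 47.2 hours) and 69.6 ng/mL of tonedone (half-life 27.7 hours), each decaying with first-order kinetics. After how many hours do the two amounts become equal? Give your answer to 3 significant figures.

290 hours

Set 3.46·(1/2)^(t/47.2) = 69.6·(1/2)^(t/27.7).
Taking log₂: log₂(3.46/69.6) = t·(1/47.2 − 1/27.7).
log₂(0.049713) = -4.3302; 1/47.2 − 1/27.7 = -0.014915.
t = -4.3302 / -0.014915 ≈ 290.34 hours.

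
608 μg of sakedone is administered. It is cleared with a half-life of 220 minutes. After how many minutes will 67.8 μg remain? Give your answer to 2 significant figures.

Fraction remaining = 67.8/608 ≈ 0.11151.
n = log₂(608/67.8) = ln(8.9676)/ln 2 ≈ 3.1647 half-lives.
t = n × t½ = 3.1647 × 220 ≈ 696.24 minutes.

700 minutes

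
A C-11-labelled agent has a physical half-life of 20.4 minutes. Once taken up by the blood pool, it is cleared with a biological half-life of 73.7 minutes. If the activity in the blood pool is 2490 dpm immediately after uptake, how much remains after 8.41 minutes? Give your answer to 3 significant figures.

1730 dpm

1/t_eff = 1/t_phys + 1/t_biol = 1/20.4 + 1/73.7 = 0.062588 per minute.
t_eff = 20.4 × 73.7 / (20.4 + 73.7) ≈ 15.977 minutes.
Remaining = 2490 × (1/2)^(8.41/15.977) = 2490 × (1/2)^0.52637 ≈ 1728.8 dpm.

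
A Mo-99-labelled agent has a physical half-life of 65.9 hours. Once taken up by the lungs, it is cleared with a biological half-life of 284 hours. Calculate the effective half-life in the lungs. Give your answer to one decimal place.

1/t_eff = 1/t_phys + 1/t_biol = 1/65.9 + 1/284 = 0.018696 per hour.
t_eff = 65.9 × 284 / (65.9 + 284) ≈ 53.488 hours.

53.5 hours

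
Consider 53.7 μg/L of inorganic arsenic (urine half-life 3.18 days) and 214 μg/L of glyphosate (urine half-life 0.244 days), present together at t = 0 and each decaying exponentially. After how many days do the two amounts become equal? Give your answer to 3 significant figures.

0.527 days

Set 53.7·(1/2)^(t/3.18) = 214·(1/2)^(t/0.244).
Taking log₂: log₂(53.7/214) = t·(1/3.18 − 1/0.244).
log₂(0.25093) = -1.9946; 1/3.18 − 1/0.244 = -3.7839.
t = -1.9946 / -3.7839 ≈ 0.52713 days.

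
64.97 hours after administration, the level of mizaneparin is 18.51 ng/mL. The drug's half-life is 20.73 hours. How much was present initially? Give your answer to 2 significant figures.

Number of half-lives elapsed: n = 64.97/20.73 ≈ 3.1341.
A₀ = A × 2^n = 18.51 × 2^3.1341 = 18.51 × 8.7793 ≈ 162.5 ng/mL.

160 ng/mL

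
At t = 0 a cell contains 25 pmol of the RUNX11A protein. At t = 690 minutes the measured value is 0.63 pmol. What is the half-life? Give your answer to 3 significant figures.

A/A₀ = 0.63/25 ≈ 0.0252.
n = log₂(39.683) ≈ 5.3104 half-lives elapsed in 690 minutes.
t½ = 690/5.3104 ≈ 129.93 minutes.

130 minutes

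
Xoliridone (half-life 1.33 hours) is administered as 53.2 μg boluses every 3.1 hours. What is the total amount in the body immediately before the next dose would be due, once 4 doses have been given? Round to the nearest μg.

13 μg

The 4 doses were given 12.4, 9.3, 6.2, 3.1 hours ago.
Total = 53.2·(1/2)^(12.4/1.33) + 53.2·(1/2)^(9.3/1.33) + 53.2·(1/2)^(6.2/1.33) + 53.2·(1/2)^(3.1/1.33)
      = 0.083046 + 0.4178 + 2.1019 + 10.575 ≈ 13.177 μg.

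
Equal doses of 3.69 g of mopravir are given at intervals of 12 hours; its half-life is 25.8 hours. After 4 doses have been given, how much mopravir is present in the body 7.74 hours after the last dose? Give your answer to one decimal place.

7.9 g

The 4 doses were given 43.74, 31.74, 19.74, 7.74 hours ago.
Total = 3.69·(1/2)^(43.74/25.8) + 3.69·(1/2)^(31.74/25.8) + 3.69·(1/2)^(19.74/25.8) + 3.69·(1/2)^(7.74/25.8)
      = 1.1394 + 1.5729 + 2.1712 + 2.9972 ≈ 7.8807 g.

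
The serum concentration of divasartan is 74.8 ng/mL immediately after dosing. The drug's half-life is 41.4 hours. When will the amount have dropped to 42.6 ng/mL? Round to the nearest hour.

34 hours

Fraction remaining = 42.6/74.8 ≈ 0.56952.
n = log₂(74.8/42.6) = ln(1.7559)/ln 2 ≈ 0.81218 half-lives.
t = n × t½ = 0.81218 × 41.4 ≈ 33.624 hours.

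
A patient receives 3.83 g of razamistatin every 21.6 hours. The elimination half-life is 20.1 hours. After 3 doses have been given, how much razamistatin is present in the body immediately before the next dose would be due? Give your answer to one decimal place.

The 3 doses were given 64.8, 43.2, 21.6 hours ago.
Total = 3.83·(1/2)^(64.8/20.1) + 3.83·(1/2)^(43.2/20.1) + 3.83·(1/2)^(21.6/20.1)
      = 0.40993 + 0.86339 + 1.8185 ≈ 3.0918 g.

3.1 g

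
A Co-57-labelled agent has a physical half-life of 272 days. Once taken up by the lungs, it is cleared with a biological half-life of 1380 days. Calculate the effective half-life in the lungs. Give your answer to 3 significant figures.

227 days

1/t_eff = 1/t_phys + 1/t_biol = 1/272 + 1/1380 = 0.0044011 per day.
t_eff = 272 × 1380 / (272 + 1380) ≈ 227.22 days.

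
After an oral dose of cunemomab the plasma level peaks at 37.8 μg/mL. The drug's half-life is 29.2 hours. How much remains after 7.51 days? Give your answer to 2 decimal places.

Convert the elapsed time: 7.51 days = 180.24 hours.
Number of half-lives: n = 180.24/29.2 ≈ 6.1726.
Remaining = 37.8 × (1/2)^6.1726 = 37.8 × 0.013863 ≈ 0.52403 μg/mL.

0.52 μg/mL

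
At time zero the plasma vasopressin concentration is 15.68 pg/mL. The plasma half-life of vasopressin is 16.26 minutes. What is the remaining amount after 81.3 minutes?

Elapsed time is 5 half-lives (81.3/16.26).
Each half-life halves the amount: 15.68 × (1/2)^5 = 15.68/32 = 0.49 pg/mL.

0.49 pg/mL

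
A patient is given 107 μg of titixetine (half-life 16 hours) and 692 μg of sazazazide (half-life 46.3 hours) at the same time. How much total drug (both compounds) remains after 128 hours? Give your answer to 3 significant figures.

titixetine: 107 × (1/2)^(128/16) = 107 × (1/2)^8 ≈ 0.41797 μg.
sazazazide: 692 × (1/2)^(128/46.3) = 692 × (1/2)^2.7646 ≈ 101.83 μg.
Total = 0.41797 + 101.83 ≈ 102.25 μg.

102 μg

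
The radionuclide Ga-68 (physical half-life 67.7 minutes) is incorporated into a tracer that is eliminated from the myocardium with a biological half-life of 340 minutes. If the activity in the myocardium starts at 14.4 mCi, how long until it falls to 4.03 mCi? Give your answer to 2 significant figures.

100 minutes

1/t_eff = 1/t_phys + 1/t_biol = 1/67.7 + 1/340 = 0.017712 per minute.
t_eff = 67.7 × 340 / (67.7 + 340) ≈ 56.458 minutes.
n = log₂(14.4/4.03) ≈ 1.8372; t = 1.8372 × 56.458 ≈ 103.73 minutes.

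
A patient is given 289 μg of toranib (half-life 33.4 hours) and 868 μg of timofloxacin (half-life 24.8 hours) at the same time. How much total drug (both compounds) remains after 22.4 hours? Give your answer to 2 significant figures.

650 μg

toranib: 289 × (1/2)^(22.4/33.4) = 289 × (1/2)^0.67066 ≈ 181.56 μg.
timofloxacin: 868 × (1/2)^(22.4/24.8) = 868 × (1/2)^0.90323 ≈ 464.11 μg.
Total = 181.56 + 464.11 ≈ 645.67 μg.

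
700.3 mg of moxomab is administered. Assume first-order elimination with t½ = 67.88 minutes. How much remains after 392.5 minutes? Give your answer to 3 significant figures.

Number of half-lives: n = 392.5/67.88 ≈ 5.7823.
Remaining = 700.3 × (1/2)^5.7823 = 700.3 × 0.01817 ≈ 12.725 mg.

12.7 mg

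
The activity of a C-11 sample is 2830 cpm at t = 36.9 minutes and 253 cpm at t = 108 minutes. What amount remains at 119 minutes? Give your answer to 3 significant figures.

Over Δt = 108 − 36.9 = 71.1 minutes, the level fell by a factor of 2830/253 ≈ 11.186.
n = log₂(11.186) ≈ 3.4836 half-lives, so t½ = 71.1/3.4836 ≈ 20.41 minutes.
From t = 108 to t = 119: 253 × (1/2)^((119−108)/20.41) ≈ 174.13 cpm.

174 cpm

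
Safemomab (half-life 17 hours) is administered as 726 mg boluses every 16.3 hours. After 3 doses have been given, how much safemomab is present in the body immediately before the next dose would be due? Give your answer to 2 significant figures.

The 3 doses were given 48.9, 32.6, 16.3 hours ago.
Total = 726·(1/2)^(48.9/17) + 726·(1/2)^(32.6/17) + 726·(1/2)^(16.3/17)
      = 98.863 + 192.16 + 373.51 ≈ 664.53 mg.

660 mg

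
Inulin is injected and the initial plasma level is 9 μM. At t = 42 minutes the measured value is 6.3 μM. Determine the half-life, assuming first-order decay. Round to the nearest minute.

A/A₀ = 6.3/9 ≈ 0.7.
n = log₂(1.4286) ≈ 0.51457 half-lives elapsed in 42 minutes.
t½ = 42/0.51457 ≈ 81.621 minutes.

82 minutes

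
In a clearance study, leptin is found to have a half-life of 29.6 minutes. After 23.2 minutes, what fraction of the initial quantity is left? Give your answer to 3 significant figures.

0.581

n = 23.2/29.6 ≈ 0.78378 half-lives.
Fraction remaining = (1/2)^0.78378 ≈ 0.58084.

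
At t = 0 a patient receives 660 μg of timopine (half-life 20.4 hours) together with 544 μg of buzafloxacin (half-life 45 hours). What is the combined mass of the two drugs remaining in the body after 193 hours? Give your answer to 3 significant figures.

timopine: 660 × (1/2)^(193/20.4) = 660 × (1/2)^9.4608 ≈ 0.93662 μg.
buzafloxacin: 544 × (1/2)^(193/45) = 544 × (1/2)^4.2889 ≈ 27.83 μg.
Total = 0.93662 + 27.83 ≈ 28.767 μg.

28.8 μg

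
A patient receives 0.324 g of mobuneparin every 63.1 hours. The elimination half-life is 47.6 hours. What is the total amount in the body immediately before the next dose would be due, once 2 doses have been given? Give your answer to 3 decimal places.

The 2 doses were given 126.2, 63.1 hours ago.
Total = 0.324·(1/2)^(126.2/47.6) + 0.324·(1/2)^(63.1/47.6)
      = 0.051575 + 0.12927 ≈ 0.18084 g.

0.181 g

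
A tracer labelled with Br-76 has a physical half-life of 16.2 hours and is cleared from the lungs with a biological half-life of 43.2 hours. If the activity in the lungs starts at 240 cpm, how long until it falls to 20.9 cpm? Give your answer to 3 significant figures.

41.5 hours

1/t_eff = 1/t_phys + 1/t_biol = 1/16.2 + 1/43.2 = 0.084877 per hour.
t_eff = 16.2 × 43.2 / (16.2 + 43.2) ≈ 11.782 hours.
n = log₂(240/20.9) ≈ 3.5215; t = 3.5215 × 11.782 ≈ 41.489 hours.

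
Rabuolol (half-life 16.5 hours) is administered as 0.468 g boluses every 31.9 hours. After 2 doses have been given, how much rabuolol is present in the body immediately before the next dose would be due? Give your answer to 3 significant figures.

0.155 g

The 2 doses were given 63.8, 31.9 hours ago.
Total = 0.468·(1/2)^(63.8/16.5) + 0.468·(1/2)^(31.9/16.5)
      = 0.032082 + 0.12253 ≈ 0.15462 g.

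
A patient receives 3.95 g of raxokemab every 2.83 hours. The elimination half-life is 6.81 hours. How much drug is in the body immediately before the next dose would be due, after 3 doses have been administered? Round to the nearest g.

The 3 doses were given 8.49, 5.66, 2.83 hours ago.
Total = 3.95·(1/2)^(8.49/6.81) + 3.95·(1/2)^(5.66/6.81) + 3.95·(1/2)^(2.83/6.81)
      = 1.6646 + 2.2202 + 2.9614 ≈ 6.8462 g.

7 g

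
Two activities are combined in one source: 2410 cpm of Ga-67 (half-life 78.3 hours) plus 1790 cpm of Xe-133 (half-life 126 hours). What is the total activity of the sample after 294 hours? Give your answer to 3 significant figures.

Ga-67: 2410 × (1/2)^(294/78.3) = 2410 × (1/2)^3.7548 ≈ 178.53 cpm.
Xe-133: 1790 × (1/2)^(294/126) = 1790 × (1/2)^2.3333 ≈ 355.18 cpm.
Total = 178.53 + 355.18 ≈ 533.71 cpm.

534 cpm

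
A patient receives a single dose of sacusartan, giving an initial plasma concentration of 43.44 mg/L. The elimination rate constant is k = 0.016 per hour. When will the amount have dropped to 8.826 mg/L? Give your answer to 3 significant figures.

t½ = ln 2 / k = 0.69315 / 0.016 ≈ 43.322 hours.
Fraction remaining = 8.826/43.44 ≈ 0.20318.
n = log₂(43.44/8.826) = ln(4.9218)/ln 2 ≈ 2.2992 half-lives.
t = n × t½ = 2.2992 × 43.322 ≈ 99.605 hours.

99.6 hours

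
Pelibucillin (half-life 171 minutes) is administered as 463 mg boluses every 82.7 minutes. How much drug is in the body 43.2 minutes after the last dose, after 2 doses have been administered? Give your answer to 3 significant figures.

667 mg

The 2 doses were given 125.9, 43.2 minutes ago.
Total = 463·(1/2)^(125.9/171) + 463·(1/2)^(43.2/171)
      = 277.94 + 388.63 ≈ 666.56 mg.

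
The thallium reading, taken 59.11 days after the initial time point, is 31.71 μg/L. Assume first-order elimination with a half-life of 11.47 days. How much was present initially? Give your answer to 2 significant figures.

Number of half-lives elapsed: n = 59.11/11.47 ≈ 5.1534.
A₀ = A × 2^n = 31.71 × 2^5.1534 = 31.71 × 35.591 ≈ 1128.6 μg/L.

1100 μg/L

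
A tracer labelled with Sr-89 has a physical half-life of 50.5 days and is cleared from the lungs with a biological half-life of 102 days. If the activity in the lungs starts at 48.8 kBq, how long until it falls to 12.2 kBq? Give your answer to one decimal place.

67.6 days

1/t_eff = 1/t_phys + 1/t_biol = 1/50.5 + 1/102 = 0.029606 per day.
t_eff = 50.5 × 102 / (50.5 + 102) ≈ 33.777 days.
n = log₂(48.8/12.2) ≈ 2; t = 2 × 33.777 ≈ 67.554 days.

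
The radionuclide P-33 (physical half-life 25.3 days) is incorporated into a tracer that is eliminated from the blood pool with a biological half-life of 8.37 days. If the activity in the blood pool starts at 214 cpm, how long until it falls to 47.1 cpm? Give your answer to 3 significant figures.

13.7 days

1/t_eff = 1/t_phys + 1/t_biol = 1/25.3 + 1/8.37 = 0.159 per day.
t_eff = 25.3 × 8.37 / (25.3 + 8.37) ≈ 6.2893 days.
n = log₂(214/47.1) ≈ 2.1838; t = 2.1838 × 6.2893 ≈ 13.735 days.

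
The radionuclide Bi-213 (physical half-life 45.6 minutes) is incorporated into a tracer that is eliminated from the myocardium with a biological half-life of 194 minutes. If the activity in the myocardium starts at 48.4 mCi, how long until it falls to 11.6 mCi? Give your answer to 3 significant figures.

1/t_eff = 1/t_phys + 1/t_biol = 1/45.6 + 1/194 = 0.027084 per minute.
t_eff = 45.6 × 194 / (45.6 + 194) ≈ 36.922 minutes.
n = log₂(48.4/11.6) ≈ 2.0609; t = 2.0609 × 36.922 ≈ 76.091 minutes.

76.1 minutes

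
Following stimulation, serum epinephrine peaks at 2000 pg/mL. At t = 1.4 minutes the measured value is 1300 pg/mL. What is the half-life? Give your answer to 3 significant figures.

2.25 minutes

A/A₀ = 1300/2000 ≈ 0.65.
n = log₂(1.5385) ≈ 0.62149 half-lives elapsed in 1.4 minutes.
t½ = 1.4/0.62149 ≈ 2.2527 minutes.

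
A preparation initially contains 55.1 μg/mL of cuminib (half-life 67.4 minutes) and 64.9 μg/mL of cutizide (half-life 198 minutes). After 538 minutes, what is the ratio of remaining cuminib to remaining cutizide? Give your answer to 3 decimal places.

0.022

cuminib: 55.1 × (1/2)^(538/67.4) = 55.1 × (1/2)^7.9822 ≈ 0.21791 μg/mL.
cutizide: 64.9 × (1/2)^(538/198) = 64.9 × (1/2)^2.7172 ≈ 9.8695 μg/mL.
Ratio ≈ 0.21791 / 9.8695 ≈ 0.022079.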